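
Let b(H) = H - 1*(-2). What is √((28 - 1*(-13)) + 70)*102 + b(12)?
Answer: 14 + 102*√111 ≈ 1088.6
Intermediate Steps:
b(H) = 2 + H (b(H) = H + 2 = 2 + H)
√((28 - 1*(-13)) + 70)*102 + b(12) = √((28 - 1*(-13)) + 70)*102 + (2 + 12) = √((28 + 13) + 70)*102 + 14 = √(41 + 70)*102 + 14 = √111*102 + 14 = 102*√111 + 14 = 14 + 102*√111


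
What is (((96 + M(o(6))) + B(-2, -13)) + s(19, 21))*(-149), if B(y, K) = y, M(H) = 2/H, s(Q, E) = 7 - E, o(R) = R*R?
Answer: -214709/18 ≈ -11928.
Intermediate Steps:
o(R) = R²
(((96 + M(o(6))) + B(-2, -13)) + s(19, 21))*(-149) = (((96 + 2/(6²)) - 2) + (7 - 1*21))*(-149) = (((96 + 2/36) - 2) + (7 - 21))*(-149) = (((96 + 2*(1/36)) - 2) - 14)*(-149) = (((96 + 1/18) - 2) - 14)*(-149) = ((1729/18 - 2) - 14)*(-149) = (1693/18 - 14)*(-149) = (1441/18)*(-149) = -214709/18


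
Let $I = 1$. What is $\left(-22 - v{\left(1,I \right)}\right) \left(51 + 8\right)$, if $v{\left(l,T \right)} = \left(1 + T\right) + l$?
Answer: $-1475$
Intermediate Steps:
$v{\left(l,T \right)} = 1 + T + l$
$\left(-22 - v{\left(1,I \right)}\right) \left(51 + 8\right) = \left(-22 - \left(1 + 1 + 1\right)\right) \left(51 + 8\right) = \left(-22 - 3\right) 59 = \left(-25\right) 59 = -1475$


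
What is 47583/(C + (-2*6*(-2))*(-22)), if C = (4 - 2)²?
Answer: -47583/524 ≈ -90.807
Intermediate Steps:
C = 4 (C = 2² = 4)
47583/(C + (-2*6*(-2))*(-22)) = 47583/(4 + (-2*6*(-2))*(-22)) = 47583/(4 - 12*(-2)*(-22)) = 47583/(4 + 24*(-22)) = 47583/(4 - 528) = 47583/(-524) = 47583*(-1/524) = -47583/524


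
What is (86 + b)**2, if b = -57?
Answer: 841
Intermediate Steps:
(86 + b)**2 = (86 - 57)**2 = 29**2 = 841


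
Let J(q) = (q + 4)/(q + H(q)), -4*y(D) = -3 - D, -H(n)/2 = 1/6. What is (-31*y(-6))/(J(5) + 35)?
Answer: 651/1034 ≈ 0.62959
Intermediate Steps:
H(n) = -⅓ (H(n) = -2/6 = -2*⅙ = -⅓)
y(D) = ¾ + D/4 (y(D) = -(-3 - D)/4 = ¾ + D/4)
J(q) = (4 + q)/(-⅓ + q) (J(q) = (q + 4)/(q - ⅓) = (4 + q)/(-⅓ + q))
(-31*y(-6))/(J(5) + 35) = (-31*(¾ + (¼)*(-6)))/(3*(4 + 5)/(-1 + 3*5) + 35) = (-31*(¾ - 3/2))/(3*9/(-1 + 15) + 35) = (-31*(-¾))/(3*9/14 + 35) = 93/(4*(3*(1/14)*9 + 35)) = 93/(4*(27/14 + 35)) = 93/(4*(517/14)) = (93/4)*(14/517) = 651/1034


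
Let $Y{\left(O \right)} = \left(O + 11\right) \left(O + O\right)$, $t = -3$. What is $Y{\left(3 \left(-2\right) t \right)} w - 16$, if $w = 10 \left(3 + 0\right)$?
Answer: $31304$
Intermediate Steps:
$w = 30$ ($w = 10 \cdot 3 = 30$)
$Y{\left(O \right)} = 2 O \left(11 + O\right)$ ($Y{\left(O \right)} = \left(11 + O\right) 2 O = 2 O \left(11 + O\right)$)
$Y{\left(3 \left(-2\right) t \right)} w - 16 = 2 \cdot 3 \left(-2\right) \left(-3\right) \left(11 + 3 \left(-2\right) \left(-3\right)\right) 30 - 16 = 2 \left(\left(-6\right) \left(-3\right)\right) \left(11 - -18\right) 30 - 16 = 2 \cdot 18 \left(11 + 18\right) 30 - 16 = 2 \cdot 18 \cdot 29 \cdot 30 - 16 = 1044 \cdot 30 - 16 = 31320 - 16 = 31304$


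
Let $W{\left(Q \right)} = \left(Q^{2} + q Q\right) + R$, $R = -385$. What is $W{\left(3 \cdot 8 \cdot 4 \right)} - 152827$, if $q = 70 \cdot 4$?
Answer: $-117116$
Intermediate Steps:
$q = 280$
$W{\left(Q \right)} = -385 + Q^{2} + 280 Q$ ($W{\left(Q \right)} = \left(Q^{2} + 280 Q\right) - 385 = -385 + Q^{2} + 280 Q$)
$W{\left(3 \cdot 8 \cdot 4 \right)} - 152827 = \left(-385 + \left(3 \cdot 8 \cdot 4\right)^{2} + 280 \cdot 3 \cdot 8 \cdot 4\right) - 152827 = \left(-385 + \left(24 \cdot 4\right)^{2} + 280 \cdot 24 \cdot 4\right) - 152827 = \left(-385 + 96^{2} + 280 \cdot 96\right) - 152827 = \left(-385 + 9216 + 26880\right) - 152827 = 35711 - 152827 = -117116$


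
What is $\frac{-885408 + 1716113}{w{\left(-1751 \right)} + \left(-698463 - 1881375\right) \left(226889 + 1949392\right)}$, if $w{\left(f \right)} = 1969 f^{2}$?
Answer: $- \frac{830705}{5608415466509} \approx -1.4812 \cdot 10^{-7}$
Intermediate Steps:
$\frac{-885408 + 1716113}{w{\left(-1751 \right)} + \left(-698463 - 1881375\right) \left(226889 + 1949392\right)} = \frac{-885408 + 1716113}{1969 \left(-1751\right)^{2} + \left(-698463 - 1881375\right) \left(226889 + 1949392\right)} = \frac{830705}{1969 \cdot 3066001 - 5614452422478} = \frac{830705}{6036955969 - 5614452422478} = \frac{830705}{-5608415466509} = 830705 \left(- \frac{1}{5608415466509}\right) = - \frac{830705}{5608415466509}$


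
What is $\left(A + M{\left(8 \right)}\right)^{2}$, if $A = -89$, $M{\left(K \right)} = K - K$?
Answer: $7921$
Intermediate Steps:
$M{\left(K \right)} = 0$
$\left(A + M{\left(8 \right)}\right)^{2} = \left(-89 + 0\right)^{2} = \left(-89\right)^{2} = 7921$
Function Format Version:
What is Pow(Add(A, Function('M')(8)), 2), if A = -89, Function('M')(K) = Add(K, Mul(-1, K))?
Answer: 7921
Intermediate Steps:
Function('M')(K) = 0
Pow(Add(A, Function('M')(8)), 2) = Pow(Add(-89, 0), 2) = Pow(-89, 2) = 7921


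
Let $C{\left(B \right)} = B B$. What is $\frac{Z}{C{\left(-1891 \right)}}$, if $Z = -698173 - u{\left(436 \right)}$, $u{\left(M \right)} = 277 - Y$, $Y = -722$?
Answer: $- \frac{699172}{3575881} \approx -0.19552$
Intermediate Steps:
$C{\left(B \right)} = B^{2}$
$u{\left(M \right)} = 999$ ($u{\left(M \right)} = 277 - -722 = 277 + 722 = 999$)
$Z = -699172$ ($Z = -698173 - 999 = -699172$)
$\frac{Z}{C{\left(-1891 \right)}} = - \frac{699172}{\left(-1891\right)^{2}} = - \frac{699172}{3575881}$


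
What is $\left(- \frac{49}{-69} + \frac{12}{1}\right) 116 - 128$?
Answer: $\frac{92900}{69} \approx 1346.4$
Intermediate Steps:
$\left(- \frac{49}{-69} + \frac{12}{1}\right) 116 - 128 = \left(\left(-49\right) \left(- \frac{1}{69}\right) + 12 \cdot 1\right) 116 - 128 = \left(\frac{49}{69} + 12\right) 116 - 128 = \frac{877}{69} \cdot 116 - 128 = \frac{101732}{69} - 128 = \frac{92900}{69}$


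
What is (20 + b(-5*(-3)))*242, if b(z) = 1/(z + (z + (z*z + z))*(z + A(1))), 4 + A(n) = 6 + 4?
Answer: 12995521/2685 ≈ 4840.0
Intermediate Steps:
A(n) = 6 (A(n) = -4 + (6 + 4) = -4 + 10 = 6)
b(z) = 1/(z + (6 + z)*(z² + 2*z)) (b(z) = 1/(z + (z + (z*z + z))*(z + 6)) = 1/(z + (z + (z² + z))*(6 + z)) = 1/(z + (z + (z + z²))*(6 + z)) = 1/(z + (z² + 2*z)*(6 + z)) = 1/(z + (6 + z)*(z² + 2*z)))
(20 + b(-5*(-3)))*242 = (20 + 1/(((-5*(-3)))*(13 + (-5*(-3))² + 8*(-5*(-3)))))*242 = (20 + 1/(15*(13 + 15² + 8*15)))*242 = (20 + 1/(15*(13 + 225 + 120)))*242 = (20 + (1/15)/358)*242 = (20 + (1/15)*(1/358))*242 = (20 + 1/5370)*242 = (107401/5370)*242 = 12995521/2685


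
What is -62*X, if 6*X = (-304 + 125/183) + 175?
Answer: 727942/549 ≈ 1325.9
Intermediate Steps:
X = -11741/549 (X = ((-304 + 125/183) + 175)/6 = (-55507/183 + 175)/6 = (1/6)*(-23482/183) = -11741/549 ≈ -21.386)
-62*X = -62*(-11741/549) = 727942/549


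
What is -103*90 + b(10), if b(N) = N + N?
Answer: -9250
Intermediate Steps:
b(N) = 2*N
-103*90 + b(10) = -103*90 + 2*10 = -9270 + 20 = -9250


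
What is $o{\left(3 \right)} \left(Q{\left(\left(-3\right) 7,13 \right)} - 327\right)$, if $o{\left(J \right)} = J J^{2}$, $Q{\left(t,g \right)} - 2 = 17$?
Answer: $-8316$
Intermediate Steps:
$Q{\left(t,g \right)} = 19$ ($Q{\left(t,g \right)} = 2 + 17 = 19$)
$o{\left(J \right)} = J^{3}$
$o{\left(3 \right)} \left(Q{\left(\left(-3\right) 7,13 \right)} - 327\right) = 3^{3} \left(19 - 327\right) = 27 \left(19 - 327\right) = 27 \left(-308\right) = -8316$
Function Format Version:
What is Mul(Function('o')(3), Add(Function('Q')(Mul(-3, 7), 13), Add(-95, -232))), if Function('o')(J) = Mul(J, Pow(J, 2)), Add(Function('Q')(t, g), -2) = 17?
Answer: -8316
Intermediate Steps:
Function('Q')(t, g) = 19 (Function('Q')(t, g) = Add(2, 17) = 19)
Function('o')(J) = Pow(J, 3)
Mul(Function('o')(3), Add(Function('Q')(Mul(-3, 7), 13), Add(-95, -232))) = Mul(Pow(3, 3), Add(19, Add(-95, -232))) = Mul(27, Add(19, -327)) = Mul(27, -308) = -8316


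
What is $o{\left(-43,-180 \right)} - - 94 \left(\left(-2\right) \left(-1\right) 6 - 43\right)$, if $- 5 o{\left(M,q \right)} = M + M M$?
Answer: $- \frac{16376}{5} \approx -3275.2$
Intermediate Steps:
$o{\left(M,q \right)} = - \frac{M}{5} - \frac{M^{2}}{5}$ ($o{\left(M,q \right)} = - \frac{M + M M}{5} = - \frac{M + M^{2}}{5} = - \frac{M}{5} - \frac{M^{2}}{5}$)
$o{\left(-43,-180 \right)} - - 94 \left(\left(-2\right) \left(-1\right) 6 - 43\right) = \left(- \frac{1}{5}\right) \left(-43\right) \left(1 - 43\right) - - 94 \left(\left(-2\right) \left(-1\right) 6 - 43\right) = \left(- \frac{1}{5}\right) \left(-43\right) \left(-42\right) - - 94 \left(2 \cdot 6 - 43\right) = - \frac{1806}{5} - - 94 \left(12 - 43\right) = - \frac{1806}{5} - \left(-94\right) \left(-31\right) = - \frac{1806}{5} - 2914 = - \frac{16376}{5}$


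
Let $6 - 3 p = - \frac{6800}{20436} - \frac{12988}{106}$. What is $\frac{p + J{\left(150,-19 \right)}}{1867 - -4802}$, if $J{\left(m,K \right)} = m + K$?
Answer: $\frac{141307969}{5417435439} \approx 0.026084$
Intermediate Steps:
$p = \frac{34892608}{812331}$ ($p = 2 - \frac{- \frac{6800}{20436} - \frac{12988}{106}}{3} = 2 - \frac{\left(-6800\right) \frac{1}{20436} - \frac{6494}{53}}{3} = 2 - \frac{- \frac{1700}{5109} - \frac{6494}{53}}{3} = 2 - - \frac{33267946}{812331} = 2 + \frac{33267946}{812331} = \frac{34892608}{812331} \approx 42.954$)
$J{\left(m,K \right)} = K + m$
$\frac{p + J{\left(150,-19 \right)}}{1867 - -4802} = \frac{\frac{34892608}{812331} + \left(-19 + 150\right)}{1867 - -4802} = \frac{\frac{34892608}{812331} + 131}{1867 + 4802} = \frac{141307969}{812331 \cdot 6669} = \frac{141307969}{812331} \cdot \frac{1}{6669} = \frac{141307969}{5417435439}$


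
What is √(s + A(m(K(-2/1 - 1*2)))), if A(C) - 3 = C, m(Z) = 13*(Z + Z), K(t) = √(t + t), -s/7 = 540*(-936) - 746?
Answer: √(3543305 + 52*I*√2) ≈ 1882.4 + 0.02*I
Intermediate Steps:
s = 3543302 (s = -7*(540*(-936) - 746) = -7*(-505440 - 746) = -7*(-506186) = 3543302)
K(t) = √2*√t (K(t) = √(2*t) = √2*√t)
m(Z) = 26*Z (m(Z) = 13*(2*Z) = 26*Z)
A(C) = 3 + C
√(s + A(m(K(-2/1 - 1*2)))) = √(3543302 + (3 + 26*(√2*√(-2/1 - 1*2)))) = √(3543302 + (3 + 26*(√2*√(-2*1 - 2)))) = √(3543302 + (3 + 26*(√2*√(-2 - 2)))) = √(3543302 + (3 + 26*(√2*√(-4)))) = √(3543302 + (3 + 26*(√2*(2*I)))) = √(3543302 + (3 + 26*(2*I*√2))) = √(3543302 + (3 + 52*I*√2)) = √(3543305 + 52*I*√2)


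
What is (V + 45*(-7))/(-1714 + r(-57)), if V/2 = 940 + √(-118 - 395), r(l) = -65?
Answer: -1565/1779 - 2*I*√57/593 ≈ -0.87971 - 0.025463*I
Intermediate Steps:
V = 1880 + 6*I*√57 (V = 2*(940 + √(-118 - 395)) = 2*(940 + √(-513)) = 2*(940 + 3*I*√57) = 1880 + 6*I*√57 ≈ 1880.0 + 45.299*I)
(V + 45*(-7))/(-1714 + r(-57)) = ((1880 + 6*I*√57) + 45*(-7))/(-1714 - 65) = ((1880 + 6*I*√57) - 315)/(-1779) = (1565 + 6*I*√57)*(-1/1779) = -1565/1779 - 2*I*√57/593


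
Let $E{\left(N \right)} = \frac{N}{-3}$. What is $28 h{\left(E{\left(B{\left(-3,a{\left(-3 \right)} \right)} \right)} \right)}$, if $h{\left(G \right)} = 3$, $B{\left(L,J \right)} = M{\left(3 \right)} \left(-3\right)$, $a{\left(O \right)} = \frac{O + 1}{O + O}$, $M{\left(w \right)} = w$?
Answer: $84$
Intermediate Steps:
$a{\left(O \right)} = \frac{1 + O}{2 O}$
$B{\left(L,J \right)} = -9$ ($B{\left(L,J \right)} = 3 \left(-3\right) = -9$)
$E{\left(N \right)} = - \frac{N}{3}$ ($E{\left(N \right)} = N \left(- \frac{1}{3}\right) = - \frac{N}{3}$)
$28 h{\left(E{\left(B{\left(-3,a{\left(-3 \right)} \right)} \right)} \right)} = 28 \cdot 3 = 84$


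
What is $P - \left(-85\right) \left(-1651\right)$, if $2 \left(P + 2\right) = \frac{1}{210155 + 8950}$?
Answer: $- \frac{61497076769}{438210} \approx -1.4034 \cdot 10^{5}$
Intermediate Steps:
$P = - \frac{876419}{438210}$ ($P = -2 + \frac{1}{2 \left(210155 + 8950\right)} = -2 + \frac{1}{2 \cdot 219105} = -2 + \frac{1}{2} \cdot \frac{1}{219105} = -2 + \frac{1}{438210} = - \frac{876419}{438210} \approx -2.0$)
$P - \left(-85\right) \left(-1651\right) = - \frac{876419}{438210} - \left(-85\right) \left(-1651\right) = - \frac{876419}{438210} - 140335 = - \frac{61497076769}{438210}$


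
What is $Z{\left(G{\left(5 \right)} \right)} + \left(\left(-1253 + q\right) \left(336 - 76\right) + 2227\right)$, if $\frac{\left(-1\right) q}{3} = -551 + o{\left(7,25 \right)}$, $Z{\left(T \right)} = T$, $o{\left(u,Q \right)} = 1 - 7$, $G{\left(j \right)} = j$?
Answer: $110912$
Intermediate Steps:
$o{\left(u,Q \right)} = -6$
$q = 1671$ ($q = - 3 \left(-551 - 6\right) = \left(-3\right) \left(-557\right) = 1671$)
$Z{\left(G{\left(5 \right)} \right)} + \left(\left(-1253 + q\right) \left(336 - 76\right) + 2227\right) = 5 + \left(\left(-1253 + 1671\right) \left(336 - 76\right) + 2227\right) = 5 + \left(418 \cdot 260 + 2227\right) = 5 + \left(108680 + 2227\right) = 5 + 110907 = 110912$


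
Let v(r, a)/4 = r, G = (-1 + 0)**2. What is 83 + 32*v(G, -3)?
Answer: 211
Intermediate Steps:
G = 1 (G = (-1)**2 = 1)
v(r, a) = 4*r
83 + 32*v(G, -3) = 83 + 32*(4*1) = 83 + 32*4 = 83 + 128 = 211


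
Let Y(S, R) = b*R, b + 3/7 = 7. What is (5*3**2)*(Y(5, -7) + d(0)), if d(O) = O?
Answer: -2070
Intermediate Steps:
b = 46/7 (b = -3/7 + 7 = 46/7 ≈ 6.5714)
Y(S, R) = 46*R/7
(5*3**2)*(Y(5, -7) + d(0)) = (5*3**2)*((46/7)*(-7) + 0) = (5*9)*(-46 + 0) = 45*(-46) = -2070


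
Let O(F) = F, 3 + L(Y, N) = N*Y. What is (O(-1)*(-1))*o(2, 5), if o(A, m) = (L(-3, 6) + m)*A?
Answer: -32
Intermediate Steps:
L(Y, N) = -3 + N*Y
o(A, m) = A*(-21 + m) (o(A, m) = ((-3 + 6*(-3)) + m)*A = ((-3 - 18) + m)*A = (-21 + m)*A = A*(-21 + m))
(O(-1)*(-1))*o(2, 5) = (-1*(-1))*(2*(-21 + 5)) = 1*(2*(-16)) = 1*(-32) = -32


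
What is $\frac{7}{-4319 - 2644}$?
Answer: $- \frac{7}{6963} \approx -0.0010053$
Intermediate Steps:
$\frac{7}{-4319 - 2644} = \frac{7}{-6963} = 7 \left(- \frac{1}{6963}\right) = - \frac{7}{6963}$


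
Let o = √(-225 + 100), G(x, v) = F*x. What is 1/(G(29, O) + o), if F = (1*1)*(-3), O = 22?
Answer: -87/7694 - 5*I*√5/7694 ≈ -0.011308 - 0.0014531*I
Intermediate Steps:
F = -3 (F = 1*(-3) = -3)
G(x, v) = -3*x
o = 5*I*√5 (o = √(-125) = 5*I*√5 ≈ 11.18*I)
1/(G(29, O) + o) = 1/(-3*29 + 5*I*√5) = 1/(-87 + 5*I*√5)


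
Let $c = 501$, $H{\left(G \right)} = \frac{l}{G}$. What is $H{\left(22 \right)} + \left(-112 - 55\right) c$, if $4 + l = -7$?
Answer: $- \frac{167335}{2} \approx -83668.0$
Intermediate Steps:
$l = -11$ ($l = -4 - 7 = -11$)
$H{\left(G \right)} = - \frac{11}{G}$
$H{\left(22 \right)} + \left(-112 - 55\right) c = - \frac{11}{22} + \left(-112 - 55\right) 501 = \left(-11\right) \frac{1}{22} - 83667 = - \frac{1}{2} - 83667 = - \frac{167335}{2}$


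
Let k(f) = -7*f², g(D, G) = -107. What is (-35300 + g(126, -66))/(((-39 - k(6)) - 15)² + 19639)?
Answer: -35407/58843 ≈ -0.60172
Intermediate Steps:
(-35300 + g(126, -66))/(((-39 - k(6)) - 15)² + 19639) = (-35300 - 107)/(((-39 - (-7)*6²) - 15)² + 19639) = -35407/(((-39 - (-7)*36) - 15)² + 19639) = -35407/(((-39 - 1*(-252)) - 15)² + 19639) = -35407/(((-39 + 252) - 15)² + 19639) = -35407/((213 - 15)² + 19639) = -35407/(198² + 19639) = -35407/(39204 + 19639) = -35407/58843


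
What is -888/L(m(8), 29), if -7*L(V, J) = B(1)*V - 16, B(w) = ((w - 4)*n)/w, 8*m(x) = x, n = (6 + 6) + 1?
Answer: -6216/55 ≈ -113.02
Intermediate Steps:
n = 13 (n = 12 + 1 = 13)
m(x) = x/8
B(w) = (-52 + 13*w)/w (B(w) = ((w - 4)*13)/w = ((-4 + w)*13)/w = (-52 + 13*w)/w)
L(V, J) = 16/7 + 39*V/7 (L(V, J) = -((13 - 52/1)*V - 16)/7 = -((13 - 52*1)*V - 16)/7 = -((13 - 52)*V - 16)/7 = -(-39*V - 16)/7 = -(-16 - 39*V)/7 = 16/7 + 39*V/7)
-888/L(m(8), 29) = -888/(16/7 + 39*((1/8)*8)/7) = -888/(16/7 + (39/7)*1) = -888/(16/7 + 39/7) = -888/55/7 = -888*7/55 = -6216/55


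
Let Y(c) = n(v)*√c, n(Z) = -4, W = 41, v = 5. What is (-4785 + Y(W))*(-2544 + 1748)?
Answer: 3808860 + 3184*√41 ≈ 3.8292e+6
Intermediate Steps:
Y(c) = -4*√c
(-4785 + Y(W))*(-2544 + 1748) = (-4785 - 4*√41)*(-2544 + 1748) = (-4785 - 4*√41)*(-796) = 3808860 + 3184*√41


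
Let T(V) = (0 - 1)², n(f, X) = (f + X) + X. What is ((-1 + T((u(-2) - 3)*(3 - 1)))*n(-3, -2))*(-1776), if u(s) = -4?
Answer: 0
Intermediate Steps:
n(f, X) = f + 2*X (n(f, X) = (X + f) + X = f + 2*X)
T(V) = 1 (T(V) = (-1)² = 1)
((-1 + T((u(-2) - 3)*(3 - 1)))*n(-3, -2))*(-1776) = ((-1 + 1)*(-3 + 2*(-2)))*(-1776) = (0*(-3 - 4))*(-1776) = (0*(-7))*(-1776) = 0*(-1776) = 0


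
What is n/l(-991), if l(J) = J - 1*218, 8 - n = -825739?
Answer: -683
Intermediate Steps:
n = 825747 (n = 8 - 1*(-825739) = 8 + 825739 = 825747)
l(J) = -218 + J (l(J) = J - 218 = -218 + J)
n/l(-991) = 825747/(-218 - 991) = 825747/(-1209) = 825747*(-1/1209) = -683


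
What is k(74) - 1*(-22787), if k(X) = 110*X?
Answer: 30927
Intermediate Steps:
k(74) - 1*(-22787) = 110*74 - 1*(-22787) = 8140 + 22787 = 30927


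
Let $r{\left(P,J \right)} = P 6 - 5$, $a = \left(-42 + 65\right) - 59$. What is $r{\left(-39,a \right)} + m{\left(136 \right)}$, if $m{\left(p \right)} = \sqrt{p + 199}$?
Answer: $-239 + \sqrt{335} \approx -220.7$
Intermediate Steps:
$a = -36$ ($a = 23 - 59 = -36$)
$r{\left(P,J \right)} = -5 + 6 P$ ($r{\left(P,J \right)} = 6 P - 5 = -5 + 6 P$)
$m{\left(p \right)} = \sqrt{199 + p}$
$r{\left(-39,a \right)} + m{\left(136 \right)} = \left(-5 + 6 \left(-39\right)\right) + \sqrt{199 + 136} = \left(-5 - 234\right) + \sqrt{335} = -239 + \sqrt{335}$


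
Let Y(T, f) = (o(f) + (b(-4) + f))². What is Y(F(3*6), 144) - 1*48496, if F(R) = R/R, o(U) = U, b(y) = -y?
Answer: 36768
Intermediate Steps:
F(R) = 1
Y(T, f) = (4 + 2*f)² (Y(T, f) = (f + (-1*(-4) + f))² = (f + (4 + f))² = (4 + 2*f)²)
Y(F(3*6), 144) - 1*48496 = 4*(2 + 144)² - 1*48496 = 4*146² - 48496 = 4*21316 - 48496 = 85264 - 48496 = 36768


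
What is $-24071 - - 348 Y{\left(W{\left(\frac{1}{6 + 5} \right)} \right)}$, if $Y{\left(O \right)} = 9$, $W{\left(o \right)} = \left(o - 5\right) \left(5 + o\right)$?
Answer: $-20939$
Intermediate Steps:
$W{\left(o \right)} = \left(-5 + o\right) \left(5 + o\right)$
$-24071 - - 348 Y{\left(W{\left(\frac{1}{6 + 5} \right)} \right)} = -24071 - \left(-348\right) 9 = -24071 - -3132 = -24071 + 3132 = -20939$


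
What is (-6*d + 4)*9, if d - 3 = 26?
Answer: -1530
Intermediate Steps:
d = 29 (d = 3 + 26 = 29)
(-6*d + 4)*9 = (-6*29 + 4)*9 = (-174 + 4)*9 = -170*9 = -1530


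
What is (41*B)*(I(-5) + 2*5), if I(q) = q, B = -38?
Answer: -7790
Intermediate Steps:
(41*B)*(I(-5) + 2*5) = (41*(-38))*(-5 + 2*5) = -1558*(-5 + 10) = -1558*5 = -7790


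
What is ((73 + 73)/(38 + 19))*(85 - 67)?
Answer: 876/19 ≈ 46.105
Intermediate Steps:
((73 + 73)/(38 + 19))*(85 - 67) = (146/57)*18 = 876/19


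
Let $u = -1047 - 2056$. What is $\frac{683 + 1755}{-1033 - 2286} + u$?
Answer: $- \frac{10301295}{3319} \approx -3103.7$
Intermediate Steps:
$u = -3103$ ($u = -1047 - 2056 = -3103$)
$\frac{683 + 1755}{-1033 - 2286} + u = \frac{683 + 1755}{-1033 - 2286} - 3103 = \frac{2438}{-3319} - 3103 = 2438 \left(- \frac{1}{3319}\right) - 3103 = - \frac{2438}{3319} - 3103 = - \frac{10301295}{3319}$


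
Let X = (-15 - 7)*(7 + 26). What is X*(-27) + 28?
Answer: 19630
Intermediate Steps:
X = -726 (X = -22*33 = -726)
X*(-27) + 28 = -726*(-27) + 28 = 19602 + 28 = 19630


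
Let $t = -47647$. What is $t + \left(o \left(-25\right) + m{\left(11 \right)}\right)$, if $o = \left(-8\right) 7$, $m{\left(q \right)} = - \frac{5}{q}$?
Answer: $- \frac{508722}{11} \approx -46247.0$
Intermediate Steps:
$o = -56$
$t + \left(o \left(-25\right) + m{\left(11 \right)}\right) = -47647 - \left(-1400 + \frac{5}{11}\right) = -47647 + \left(1400 - \frac{5}{11}\right) = -47647 + \frac{15395}{11} = - \frac{508722}{11}$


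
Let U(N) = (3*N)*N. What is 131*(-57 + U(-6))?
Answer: 6681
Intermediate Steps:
U(N) = 3*N²
131*(-57 + U(-6)) = 131*(-57 + 3*(-6)²) = 131*(-57 + 3*36) = 131*(-57 + 108) = 131*51 = 6681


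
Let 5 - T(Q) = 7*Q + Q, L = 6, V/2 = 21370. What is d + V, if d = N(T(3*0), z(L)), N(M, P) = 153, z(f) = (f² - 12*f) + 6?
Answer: 42893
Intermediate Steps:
V = 42740 (V = 2*21370 = 42740)
T(Q) = 5 - 8*Q (T(Q) = 5 - (7*Q + Q) = 5 - 8*Q)
z(f) = 6 + f² - 12*f
d = 153
d + V = 153 + 42740 = 42893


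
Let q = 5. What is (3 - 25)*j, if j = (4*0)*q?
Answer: 0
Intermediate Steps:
j = 0 (j = (4*0)*5 = 0*5 = 0)
(3 - 25)*j = (3 - 25)*0 = -22*0 = 0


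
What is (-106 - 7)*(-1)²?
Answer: -113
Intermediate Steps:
(-106 - 7)*(-1)² = -113*1 = -113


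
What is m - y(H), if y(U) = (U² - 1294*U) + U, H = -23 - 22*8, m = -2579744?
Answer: -2876652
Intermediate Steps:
H = -199 (H = -23 - 176 = -199)
y(U) = U² - 1293*U
m - y(H) = -2579744 - (-199)*(-1293 - 199) = -2579744 - (-199)*(-1492) = -2579744 - 1*296908 = -2579744 - 296908 = -2876652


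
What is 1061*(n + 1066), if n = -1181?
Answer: -122015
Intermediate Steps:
1061*(n + 1066) = 1061*(-1181 + 1066) = 1061*(-115) = -122015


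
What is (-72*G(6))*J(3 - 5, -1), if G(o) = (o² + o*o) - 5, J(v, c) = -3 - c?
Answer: 9648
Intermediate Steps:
G(o) = -5 + 2*o² (G(o) = (o² + o²) - 5 = 2*o² - 5 = -5 + 2*o²)
(-72*G(6))*J(3 - 5, -1) = (-72*(-5 + 2*6²))*(-3 - 1*(-1)) = (-72*(-5 + 2*36))*(-3 + 1) = -72*(-5 + 72)*(-2) = -72*67*(-2) = -4824*(-2) = 9648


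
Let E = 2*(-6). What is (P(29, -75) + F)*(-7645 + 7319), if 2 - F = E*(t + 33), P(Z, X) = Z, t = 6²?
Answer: -280034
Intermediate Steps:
E = -12
t = 36
F = 830 (F = 2 - (-12)*(36 + 33) = 2 - (-12)*69 = 2 - 1*(-828) = 2 + 828 = 830)
(P(29, -75) + F)*(-7645 + 7319) = (29 + 830)*(-7645 + 7319) = 859*(-326) = -280034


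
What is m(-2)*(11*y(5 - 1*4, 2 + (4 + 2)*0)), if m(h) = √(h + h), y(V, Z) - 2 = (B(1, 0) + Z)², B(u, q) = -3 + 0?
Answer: 66*I ≈ 66.0*I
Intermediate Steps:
B(u, q) = -3
y(V, Z) = 2 + (-3 + Z)²
m(h) = √2*√h (m(h) = √(2*h) = √2*√h)
m(-2)*(11*y(5 - 1*4, 2 + (4 + 2)*0)) = (√2*√(-2))*(11*(2 + (-3 + (2 + (4 + 2)*0))²)) = (√2*(I*√2))*(11*(2 + (-3 + (2 + 6*0))²)) = (2*I)*(11*(2 + (-3 + (2 + 0))²)) = (2*I)*(11*(2 + (-3 + 2)²)) = (2*I)*(11*(2 + (-1)²)) = (2*I)*(11*(2 + 1)) = (2*I)*(11*3) = (2*I)*33 = 66*I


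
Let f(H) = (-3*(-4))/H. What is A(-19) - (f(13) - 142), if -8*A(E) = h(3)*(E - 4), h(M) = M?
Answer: 15569/104 ≈ 149.70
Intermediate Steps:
f(H) = 12/H
A(E) = 3/2 - 3*E/8 (A(E) = -3*(E - 4)/8 = -3*(-4 + E)/8 = -(-12 + 3*E)/8 = 3/2 - 3*E/8)
A(-19) - (f(13) - 142) = (3/2 - 3/8*(-19)) - (12/13 - 142) = (3/2 + 57/8) - (12*(1/13) - 142) = 69/8 - (12/13 - 142) = 69/8 - 1*(-1834/13) = 69/8 + 1834/13 = 15569/104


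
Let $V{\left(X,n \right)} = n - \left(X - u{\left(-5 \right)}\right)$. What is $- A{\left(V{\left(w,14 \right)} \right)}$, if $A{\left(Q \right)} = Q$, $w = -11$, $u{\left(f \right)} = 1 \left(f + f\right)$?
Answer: $-15$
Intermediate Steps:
$u{\left(f \right)} = 2 f$ ($u{\left(f \right)} = 1 \cdot 2 f = 2 f$)
$V{\left(X,n \right)} = -10 + n - X$ ($V{\left(X,n \right)} = n - \left(10 + X\right) = -10 + n - X$)
$- A{\left(V{\left(w,14 \right)} \right)} = - (-10 + 14 - -11) = - (-10 + 14 + 11) = \left(-1\right) 15 = -15$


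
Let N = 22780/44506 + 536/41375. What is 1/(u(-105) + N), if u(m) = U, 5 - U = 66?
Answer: -54159875/3275329501 ≈ -0.016536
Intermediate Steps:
U = -61 (U = 5 - 1*66 = 5 - 66 = -61)
N = 28422874/54159875 (N = 22780*(1/44506) + 536*(1/41375) = 670/1309 + 536/41375 = 28422874/54159875 ≈ 0.52480)
u(m) = -61
1/(u(-105) + N) = 1/(-61 + 28422874/54159875) = 1/(-3275329501/54159875) = -54159875/3275329501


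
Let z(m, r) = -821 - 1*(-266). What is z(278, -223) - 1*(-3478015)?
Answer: 3477460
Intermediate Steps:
z(m, r) = -555 (z(m, r) = -821 + 266 = -555)
z(278, -223) - 1*(-3478015) = -555 - 1*(-3478015) = -555 + 3478015 = 3477460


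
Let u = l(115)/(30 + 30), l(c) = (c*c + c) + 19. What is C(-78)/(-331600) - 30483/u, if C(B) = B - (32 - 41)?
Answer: -202162948743/1476614800 ≈ -136.91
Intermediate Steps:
l(c) = 19 + c + c² (l(c) = (c² + c) + 19 = (c + c²) + 19 = 19 + c + c²)
u = 4453/20 (u = (19 + 115 + 115²)/(30 + 30) = (19 + 115 + 13225)/60 = (1/60)*13359 = 4453/20 ≈ 222.65)
C(B) = 9 + B (C(B) = B - 1*(-9) = B + 9 = 9 + B)
C(-78)/(-331600) - 30483/u = (9 - 78)/(-331600) - 30483/4453/20 = -69*(-1/331600) - 30483*20/4453 = 69/331600 - 609660/4453 = -202162948743/1476614800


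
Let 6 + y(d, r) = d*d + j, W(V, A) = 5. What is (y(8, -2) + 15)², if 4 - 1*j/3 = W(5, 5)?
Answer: 4900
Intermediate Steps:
j = -3 (j = 12 - 3*5 = 12 - 15 = -3)
y(d, r) = -9 + d² (y(d, r) = -6 + (d*d - 3) = -6 + (d² - 3) = -6 + (-3 + d²) = -9 + d²)
(y(8, -2) + 15)² = ((-9 + 8²) + 15)² = ((-9 + 64) + 15)² = (55 + 15)² = 70² = 4900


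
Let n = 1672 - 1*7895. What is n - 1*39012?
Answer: -45235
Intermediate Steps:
n = -6223 (n = 1672 - 7895 = -6223)
n - 1*39012 = -6223 - 1*39012 = -6223 - 39012 = -45235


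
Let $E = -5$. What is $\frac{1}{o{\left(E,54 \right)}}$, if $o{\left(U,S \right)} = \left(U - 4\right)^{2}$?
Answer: $\frac{1}{81} \approx 0.012346$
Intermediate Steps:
$o{\left(U,S \right)} = \left(-4 + U\right)^{2}$
$\frac{1}{o{\left(E,54 \right)}} = \frac{1}{\left(-4 - 5\right)^{2}} = \frac{1}{\left(-9\right)^{2}} = \frac{1}{81}$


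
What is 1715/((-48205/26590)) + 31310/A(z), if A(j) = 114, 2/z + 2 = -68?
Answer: -368931235/549537 ≈ -671.35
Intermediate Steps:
z = -1/35 (z = 2/(-2 - 68) = 2/(-70) = 2*(-1/70) = -1/35 ≈ -0.028571)
1715/((-48205/26590)) + 31310/A(z) = 1715/((-48205/26590)) + 31310/114 = 1715/((-48205*1/26590)) + 31310*(1/114) = 1715/(-9641/5318) + 15655/57 = 1715*(-5318/9641) + 15655/57 = -9120370/9641 + 15655/57 = -368931235/549537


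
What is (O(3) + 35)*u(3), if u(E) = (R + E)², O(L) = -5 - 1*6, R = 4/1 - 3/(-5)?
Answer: 34656/25 ≈ 1386.2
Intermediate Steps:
R = 23/5 (R = 4*1 - 3*(-⅕) = 4 + ⅗ = 23/5 ≈ 4.6000)
O(L) = -11 (O(L) = -5 - 6 = -11)
u(E) = (23/5 + E)²
(O(3) + 35)*u(3) = (-11 + 35)*((23 + 5*3)²/25) = 24*((23 + 15)²/25) = 24*((1/25)*38²) = 24*((1/25)*1444) = 24*(1444/25) = 34656/25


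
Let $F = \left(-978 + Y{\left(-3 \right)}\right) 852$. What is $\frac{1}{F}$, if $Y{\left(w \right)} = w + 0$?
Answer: $- \frac{1}{835812} \approx -1.1964 \cdot 10^{-6}$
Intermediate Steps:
$Y{\left(w \right)} = w$
$F = -835812$ ($F = \left(-978 - 3\right) 852 = \left(-981\right) 852 = -835812$)
$\frac{1}{F} = \frac{1}{-835812} = - \frac{1}{835812}$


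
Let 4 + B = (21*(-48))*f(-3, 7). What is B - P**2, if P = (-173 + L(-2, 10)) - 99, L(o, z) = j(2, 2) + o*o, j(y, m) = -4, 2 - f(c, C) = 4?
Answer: -71972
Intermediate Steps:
f(c, C) = -2 (f(c, C) = 2 - 1*4 = 2 - 4 = -2)
L(o, z) = -4 + o**2 (L(o, z) = -4 + o*o = -4 + o**2)
P = -272 (P = (-173 + (-4 + (-2)**2)) - 99 = (-173 + (-4 + 4)) - 99 = (-173 + 0) - 99 = -173 - 99 = -272)
B = 2012 (B = -4 + (21*(-48))*(-2) = -4 - 1008*(-2) = -4 + 2016 = 2012)
B - P**2 = 2012 - 1*(-272)**2 = 2012 - 1*73984 = 2012 - 73984 = -71972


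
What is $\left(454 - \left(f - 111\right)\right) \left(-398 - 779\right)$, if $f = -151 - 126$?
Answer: $-991034$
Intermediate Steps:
$f = -277$ ($f = -151 - 126 = -277$)
$\left(454 - \left(f - 111\right)\right) \left(-398 - 779\right) = \left(454 - \left(-277 - 111\right)\right) \left(-398 - 779\right) = \left(454 - \left(-277 - 111\right)\right) \left(-1177\right) = \left(454 - -388\right) \left(-1177\right) = \left(454 + 388\right) \left(-1177\right) = 842 \left(-1177\right) = -991034$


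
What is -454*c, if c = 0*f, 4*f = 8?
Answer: 0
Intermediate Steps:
f = 2 (f = (1/4)*8 = 2)
c = 0 (c = 0*2 = 0)
-454*c = -454*0 = 0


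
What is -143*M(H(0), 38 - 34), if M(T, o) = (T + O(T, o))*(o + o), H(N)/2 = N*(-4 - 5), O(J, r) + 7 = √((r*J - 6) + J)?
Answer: 8008 - 1144*I*√6 ≈ 8008.0 - 2802.2*I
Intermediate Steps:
O(J, r) = -7 + √(-6 + J + J*r) (O(J, r) = -7 + √((r*J - 6) + J) = -7 + √((J*r - 6) + J) = -7 + √((-6 + J*r) + J) = -7 + √(-6 + J + J*r))
H(N) = -18*N (H(N) = 2*(N*(-4 - 5)) = 2*(N*(-9)) = 2*(-9*N) = -18*N)
M(T, o) = 2*o*(-7 + T + √(-6 + T + T*o)) (M(T, o) = (T + (-7 + √(-6 + T + T*o)))*(o + o) = (-7 + T + √(-6 + T + T*o))*(2*o) = 2*o*(-7 + T + √(-6 + T + T*o)))
-143*M(H(0), 38 - 34) = -286*(38 - 34)*(-7 - 18*0 + √(-6 - 18*0 + (-18*0)*(38 - 34))) = -286*4*(-7 + 0 + √(-6 + 0 + 0*4)) = -286*4*(-7 + 0 + √(-6 + 0 + 0)) = -286*4*(-7 + 0 + √(-6)) = -286*4*(-7 + 0 + I*√6) = -286*4*(-7 + I*√6) = -143*(-56 + 8*I*√6) = 8008 - 1144*I*√6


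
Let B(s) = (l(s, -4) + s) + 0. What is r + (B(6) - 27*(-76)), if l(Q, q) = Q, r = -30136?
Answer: -28072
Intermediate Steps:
B(s) = 2*s (B(s) = (s + s) + 0 = 2*s + 0 = 2*s)
r + (B(6) - 27*(-76)) = -30136 + (2*6 - 27*(-76)) = -30136 + (12 + 2052) = -30136 + 2064 = -28072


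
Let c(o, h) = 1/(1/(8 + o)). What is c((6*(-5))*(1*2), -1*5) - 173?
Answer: -225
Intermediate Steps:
c(o, h) = 8 + o
c((6*(-5))*(1*2), -1*5) - 173 = (8 + (6*(-5))*(1*2)) - 173 = (8 - 30*2) - 173 = (8 - 60) - 173 = -52 - 173 = -225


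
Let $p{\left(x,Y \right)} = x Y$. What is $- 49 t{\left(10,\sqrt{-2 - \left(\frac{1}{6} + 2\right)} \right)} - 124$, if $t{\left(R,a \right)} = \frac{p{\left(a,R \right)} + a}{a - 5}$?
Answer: $-201 + 77 i \sqrt{6} \approx -201.0 + 188.61 i$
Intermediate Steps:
$p{\left(x,Y \right)} = Y x$
$t{\left(R,a \right)} = \frac{a + R a}{-5 + a}$ ($t{\left(R,a \right)} = \frac{R a + a}{a - 5} = \frac{a + R a}{-5 + a}$)
$- 49 t{\left(10,\sqrt{-2 - \left(\frac{1}{6} + 2\right)} \right)} - 124 = - 49 \frac{\sqrt{-2 - \left(\frac{1}{6} + 2\right)} \left(1 + 10\right)}{-5 + \sqrt{-2 - \left(\frac{1}{6} + 2\right)}} - 124 = - 49 \sqrt{-2 - \frac{13}{6}} \frac{1}{-5 + \sqrt{-2 - \frac{13}{6}}} \cdot 11 - 124 = - 49 \sqrt{- \frac{25}{6}} \frac{1}{-5 + \sqrt{- \frac{25}{6}}} \cdot 11 - 124 = - 49 \frac{5 i \sqrt{6}}{6} \frac{1}{-5 + \frac{5 i \sqrt{6}}{6}} \cdot 11 - 124 = - 49 \frac{55 i \sqrt{6}}{6 \left(-5 + \frac{5 i \sqrt{6}}{6}\right)} - 124 = - \frac{2695 i \sqrt{6}}{6 \left(-5 + \frac{5 i \sqrt{6}}{6}\right)} - 124 = -124 - \frac{2695 i \sqrt{6}}{6 \left(-5 + \frac{5 i \sqrt{6}}{6}\right)}$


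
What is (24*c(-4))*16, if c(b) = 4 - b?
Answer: 3072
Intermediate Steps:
(24*c(-4))*16 = (24*(4 - 1*(-4)))*16 = (24*(4 + 4))*16 = (24*8)*16 = 192*16 = 3072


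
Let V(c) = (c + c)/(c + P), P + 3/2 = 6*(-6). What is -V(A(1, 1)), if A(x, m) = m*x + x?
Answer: 8/71 ≈ 0.11268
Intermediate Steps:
P = -75/2 (P = -3/2 + 6*(-6) = -3/2 - 36 = -75/2 ≈ -37.500)
A(x, m) = x + m*x
V(c) = 2*c/(-75/2 + c) (V(c) = (c + c)/(c - 75/2) = (2*c)/(-75/2 + c) = 2*c/(-75/2 + c))
-V(A(1, 1)) = -4*1*(1 + 1)/(-75 + 2*(1*(1 + 1))) = -4*1*2/(-75 + 2*(1*2)) = -4*2/(-75 + 2*2) = -4*2/(-75 + 4) = -4*2/(-71) = -4*2*(-1)/71 = -1*(-8/71) = 8/71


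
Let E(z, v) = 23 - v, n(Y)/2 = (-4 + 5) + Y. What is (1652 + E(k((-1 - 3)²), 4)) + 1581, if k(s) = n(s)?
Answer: 3252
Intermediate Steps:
n(Y) = 2 + 2*Y (n(Y) = 2*((-4 + 5) + Y) = 2*(1 + Y) = 2 + 2*Y)
k(s) = 2 + 2*s
(1652 + E(k((-1 - 3)²), 4)) + 1581 = (1652 + (23 - 1*4)) + 1581 = (1652 + (23 - 4)) + 1581 = (1652 + 19) + 1581 = 1671 + 1581 = 3252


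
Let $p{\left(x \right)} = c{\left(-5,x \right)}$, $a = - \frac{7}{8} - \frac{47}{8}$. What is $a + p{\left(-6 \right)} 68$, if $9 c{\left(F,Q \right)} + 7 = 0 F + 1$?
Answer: $- \frac{625}{12} \approx -52.083$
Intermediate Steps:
$c{\left(F,Q \right)} = - \frac{2}{3}$ ($c{\left(F,Q \right)} = - \frac{7}{9} + \frac{0 F + 1}{9} = - \frac{7}{9} + \frac{0 + 1}{9} = - \frac{7}{9} + \frac{1}{9} \cdot 1 = - \frac{7}{9} + \frac{1}{9} = - \frac{2}{3}$)
$a = - \frac{27}{4}$ ($a = \left(-7\right) \frac{1}{8} - \frac{47}{8} = - \frac{7}{8} - \frac{47}{8} = - \frac{27}{4} \approx -6.75$)
$p{\left(x \right)} = - \frac{2}{3}$
$a + p{\left(-6 \right)} 68 = - \frac{27}{4} - \frac{136}{3} = - \frac{625}{12}$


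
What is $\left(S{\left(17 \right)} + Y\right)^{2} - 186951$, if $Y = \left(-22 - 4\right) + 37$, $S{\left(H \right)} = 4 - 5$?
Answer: $-186851$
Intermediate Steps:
$S{\left(H \right)} = -1$
$Y = 11$ ($Y = -26 + 37 = 11$)
$\left(S{\left(17 \right)} + Y\right)^{2} - 186951 = \left(-1 + 11\right)^{2} - 186951 = 10^{2} - 186951 = 100 - 186951 = -186851$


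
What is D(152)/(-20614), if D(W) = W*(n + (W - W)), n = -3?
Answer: 228/10307 ≈ 0.022121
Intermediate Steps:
D(W) = -3*W (D(W) = W*(-3 + (W - W)) = W*(-3 + 0) = W*(-3) = -3*W)
D(152)/(-20614) = -3*152/(-20614) = -456*(-1/20614) = 228/10307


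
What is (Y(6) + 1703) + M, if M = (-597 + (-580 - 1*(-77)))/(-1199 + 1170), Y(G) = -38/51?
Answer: 2573735/1479 ≈ 1740.2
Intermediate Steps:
Y(G) = -38/51 (Y(G) = -38*1/51 = -38/51)
M = 1100/29 (M = (-597 + (-580 + 77))/(-29) = (-597 - 503)*(-1/29) = -1100*(-1/29) = 1100/29 ≈ 37.931)
(Y(6) + 1703) + M = (-38/51 + 1703) + 1100/29 = 86815/51 + 1100/29 = 2573735/1479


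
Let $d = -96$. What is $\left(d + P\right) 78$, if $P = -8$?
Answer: $-8112$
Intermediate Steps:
$\left(d + P\right) 78 = \left(-96 - 8\right) 78 = \left(-104\right) 78 = -8112$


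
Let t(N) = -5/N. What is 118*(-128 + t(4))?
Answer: -30503/2 ≈ -15252.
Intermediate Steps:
118*(-128 + t(4)) = 118*(-128 - 5/4) = 118*(-517/4) = -30503/2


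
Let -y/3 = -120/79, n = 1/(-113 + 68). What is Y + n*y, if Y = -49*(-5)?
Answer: 19347/79 ≈ 244.90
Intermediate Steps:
n = -1/45 (n = 1/(-45) = -1/45 ≈ -0.022222)
y = 360/79 (y = -(-360)/79 = -3*(-120/79) = 360/79 ≈ 4.5570)
Y = 245
Y + n*y = 245 - 1/45*360/79 = 245 - 8/79 = 19347/79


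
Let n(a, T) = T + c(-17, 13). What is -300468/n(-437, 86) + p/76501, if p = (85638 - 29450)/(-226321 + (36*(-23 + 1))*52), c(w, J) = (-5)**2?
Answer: -2049632448979736/757182800185 ≈ -2706.9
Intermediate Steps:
c(w, J) = 25
n(a, T) = 25 + T (n(a, T) = T + 25 = 25 + T)
p = -56188/267505 (p = 56188/(-226321 + (36*(-22))*52) = 56188/(-226321 - 792*52) = 56188/(-226321 - 41184) = 56188/(-267505) = 56188*(-1/267505) = -56188/267505 ≈ -0.21004)
-300468/n(-437, 86) + p/76501 = -300468/(25 + 86) - 56188/267505/76501 = -300468/111 - 56188/267505*1/76501 = -300468*1/111 - 56188/20464400005 = -100156/37 - 56188/20464400005 = -2049632448979736/757182800185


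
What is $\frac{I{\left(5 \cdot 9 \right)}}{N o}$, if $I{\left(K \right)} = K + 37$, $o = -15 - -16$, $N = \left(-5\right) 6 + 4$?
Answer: $- \frac{41}{13} \approx -3.1538$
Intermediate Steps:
$N = -26$ ($N = -30 + 4 = -26$)
$o = 1$ ($o = -15 + 16 = 1$)
$I{\left(K \right)} = 37 + K$
$\frac{I{\left(5 \cdot 9 \right)}}{N o} = \frac{37 + 5 \cdot 9}{\left(-26\right) 1} = \frac{37 + 45}{-26} = 82 \left(- \frac{1}{26}\right) = - \frac{41}{13}$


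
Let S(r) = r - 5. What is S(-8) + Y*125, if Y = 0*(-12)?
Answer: -13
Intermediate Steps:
S(r) = -5 + r
Y = 0
S(-8) + Y*125 = (-5 - 8) + 0*125 = -13 + 0 = -13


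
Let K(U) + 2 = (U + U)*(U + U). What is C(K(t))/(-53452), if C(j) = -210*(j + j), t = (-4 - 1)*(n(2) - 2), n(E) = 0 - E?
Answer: 23970/1909 ≈ 12.556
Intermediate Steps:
n(E) = -E
t = 20 (t = (-4 - 1)*(-1*2 - 2) = -5*(-2 - 2) = -5*(-4) = 20)
K(U) = -2 + 4*U**2 (K(U) = -2 + (U + U)*(U + U) = -2 + (2*U)*(2*U) = -2 + 4*U**2)
C(j) = -420*j
C(K(t))/(-53452) = -420*(-2 + 4*20**2)/(-53452) = -420*(-2 + 4*400)*(-1/53452) = -420*(-2 + 1600)*(-1/53452) = -420*1598*(-1/53452) = -671160*(-1/53452) = 23970/1909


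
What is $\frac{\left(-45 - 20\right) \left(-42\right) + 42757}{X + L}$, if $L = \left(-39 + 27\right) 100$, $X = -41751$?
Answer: $- \frac{45487}{42951} \approx -1.059$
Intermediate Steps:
$L = -1200$ ($L = \left(-12\right) 100 = -1200$)
$\frac{\left(-45 - 20\right) \left(-42\right) + 42757}{X + L} = \frac{\left(-45 - 20\right) \left(-42\right) + 42757}{-41751 - 1200} = \frac{\left(-65\right) \left(-42\right) + 42757}{-42951} = \left(2730 + 42757\right) \left(- \frac{1}{42951}\right) = 45487 \left(- \frac{1}{42951}\right) = - \frac{45487}{42951}$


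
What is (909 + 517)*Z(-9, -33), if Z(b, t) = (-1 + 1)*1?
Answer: 0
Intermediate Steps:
Z(b, t) = 0 (Z(b, t) = 0*1 = 0)
(909 + 517)*Z(-9, -33) = (909 + 517)*0 = 1426*0 = 0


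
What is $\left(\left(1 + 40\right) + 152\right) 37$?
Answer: $7141$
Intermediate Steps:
$\left(\left(1 + 40\right) + 152\right) 37 = \left(41 + 152\right) 37 = 193 \cdot 37 = 7141$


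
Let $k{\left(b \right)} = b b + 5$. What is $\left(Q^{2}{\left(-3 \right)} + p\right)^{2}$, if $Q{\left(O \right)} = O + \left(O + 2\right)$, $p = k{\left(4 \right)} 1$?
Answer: $1369$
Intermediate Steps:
$k{\left(b \right)} = 5 + b^{2}$ ($k{\left(b \right)} = b^{2} + 5 = 5 + b^{2}$)
$p = 21$ ($p = \left(5 + 4^{2}\right) 1 = \left(5 + 16\right) 1 = 21 \cdot 1 = 21$)
$Q{\left(O \right)} = 2 + 2 O$ ($Q{\left(O \right)} = O + \left(2 + O\right) = 2 + 2 O$)
$\left(Q^{2}{\left(-3 \right)} + p\right)^{2} = \left(\left(2 + 2 \left(-3\right)\right)^{2} + 21\right)^{2} = \left(\left(2 - 6\right)^{2} + 21\right)^{2} = \left(\left(-4\right)^{2} + 21\right)^{2} = \left(16 + 21\right)^{2} = 37^{2} = 1369$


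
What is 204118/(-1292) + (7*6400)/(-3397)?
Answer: -375635223/2194462 ≈ -171.17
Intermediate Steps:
204118/(-1292) + (7*6400)/(-3397) = 204118*(-1/1292) + 44800*(-1/3397) = -102059/646 - 44800/3397 = -375635223/2194462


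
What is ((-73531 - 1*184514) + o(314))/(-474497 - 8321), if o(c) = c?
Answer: 257731/482818 ≈ 0.53381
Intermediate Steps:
((-73531 - 1*184514) + o(314))/(-474497 - 8321) = ((-73531 - 1*184514) + 314)/(-474497 - 8321) = ((-73531 - 184514) + 314)/(-482818) = (-258045 + 314)*(-1/482818) = -257731*(-1/482818) = 257731/482818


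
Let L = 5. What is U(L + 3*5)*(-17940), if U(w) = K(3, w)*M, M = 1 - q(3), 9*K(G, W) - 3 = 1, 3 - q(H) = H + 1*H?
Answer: -95680/3 ≈ -31893.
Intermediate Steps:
q(H) = 3 - 2*H (q(H) = 3 - (H + 1*H) = 3 - (H + H) = 3 - 2*H)
K(G, W) = 4/9 (K(G, W) = ⅓ + (⅑)*1 = ⅓ + ⅑ = 4/9)
M = 4 (M = 1 - (3 - 2*3) = 1 - (3 - 6) = 1 - 1*(-3) = 1 + 3 = 4)
U(w) = 16/9 (U(w) = (4/9)*4 = 16/9)
U(L + 3*5)*(-17940) = (16/9)*(-17940) = -95680/3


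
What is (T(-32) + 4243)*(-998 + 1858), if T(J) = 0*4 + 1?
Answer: 3649840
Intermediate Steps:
T(J) = 1 (T(J) = 0 + 1 = 1)
(T(-32) + 4243)*(-998 + 1858) = (1 + 4243)*(-998 + 1858) = 4244*860 = 3649840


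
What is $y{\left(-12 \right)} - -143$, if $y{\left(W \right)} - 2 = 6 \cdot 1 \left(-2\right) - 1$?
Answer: $132$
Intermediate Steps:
$y{\left(W \right)} = -11$ ($y{\left(W \right)} = 2 + \left(6 \cdot 1 \left(-2\right) - 1\right) = 2 + \left(6 \left(-2\right) - 1\right) = 2 - 13 = -11$)
$y{\left(-12 \right)} - -143 = -11 - -143 = -11 + 143 = 132$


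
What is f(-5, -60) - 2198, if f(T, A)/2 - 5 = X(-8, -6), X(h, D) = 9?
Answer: -2170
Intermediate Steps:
f(T, A) = 28 (f(T, A) = 10 + 2*9 = 10 + 18 = 28)
f(-5, -60) - 2198 = 28 - 2198 = -2170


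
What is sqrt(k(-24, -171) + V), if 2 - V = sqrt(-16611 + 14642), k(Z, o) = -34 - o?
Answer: sqrt(139 - I*sqrt(1969)) ≈ 11.935 - 1.8589*I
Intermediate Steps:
V = 2 - I*sqrt(1969) (V = 2 - sqrt(-16611 + 14642) = 2 - sqrt(-1969) = 2 - I*sqrt(1969) ≈ 2.0 - 44.373*I)
sqrt(k(-24, -171) + V) = sqrt((-34 - 1*(-171)) + (2 - I*sqrt(1969))) = sqrt((-34 + 171) + (2 - I*sqrt(1969))) = sqrt(137 + (2 - I*sqrt(1969))) = sqrt(139 - I*sqrt(1969))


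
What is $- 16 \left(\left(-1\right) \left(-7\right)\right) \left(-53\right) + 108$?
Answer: $6044$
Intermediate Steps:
$- 16 \left(\left(-1\right) \left(-7\right)\right) \left(-53\right) + 108 = \left(-16\right) 7 \left(-53\right) + 108 = \left(-112\right) \left(-53\right) + 108 = 5936 + 108 = 6044$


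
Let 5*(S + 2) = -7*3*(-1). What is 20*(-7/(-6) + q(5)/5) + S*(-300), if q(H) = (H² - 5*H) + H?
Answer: -1850/3 ≈ -616.67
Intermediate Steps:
q(H) = H² - 4*H
S = 11/5 (S = -2 + (-7*3*(-1))/5 = -2 + (-21*(-1))/5 = -2 + (⅕)*21 = -2 + 21/5 = 11/5 ≈ 2.2000)
20*(-7/(-6) + q(5)/5) + S*(-300) = 20*(-7/(-6) + (5*(-4 + 5))/5) + (11/5)*(-300) = 20*(-7*(-⅙) + (5*1)*(⅕)) - 660 = 20*(7/6 + 5*(⅕)) - 660 = 20*(7/6 + 1) - 660 = 20*(13/6) - 660 = 130/3 - 660 = -1850/3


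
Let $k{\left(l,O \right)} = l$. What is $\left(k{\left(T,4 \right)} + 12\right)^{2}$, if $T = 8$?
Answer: $400$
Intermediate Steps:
$\left(k{\left(T,4 \right)} + 12\right)^{2} = \left(8 + 12\right)^{2} = 20^{2} = 400$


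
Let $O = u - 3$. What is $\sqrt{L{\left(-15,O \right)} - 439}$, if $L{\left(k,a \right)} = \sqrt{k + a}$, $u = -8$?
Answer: $\sqrt{-439 + i \sqrt{26}} \approx 0.1217 + 20.953 i$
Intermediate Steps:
$O = -11$ ($O = -8 - 3 = -11$)
$L{\left(k,a \right)} = \sqrt{a + k}$
$\sqrt{L{\left(-15,O \right)} - 439} = \sqrt{\sqrt{-11 - 15} - 439} = \sqrt{\sqrt{-26} - 439} = \sqrt{i \sqrt{26} - 439} = \sqrt{-439 + i \sqrt{26}}$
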